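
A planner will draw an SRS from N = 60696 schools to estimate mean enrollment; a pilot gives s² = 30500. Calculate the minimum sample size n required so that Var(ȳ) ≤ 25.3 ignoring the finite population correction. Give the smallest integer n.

Without fpc, n₀ = s²/D = 30500/25.3 = 1205.5336.
Rounding up, n = 1206.

1206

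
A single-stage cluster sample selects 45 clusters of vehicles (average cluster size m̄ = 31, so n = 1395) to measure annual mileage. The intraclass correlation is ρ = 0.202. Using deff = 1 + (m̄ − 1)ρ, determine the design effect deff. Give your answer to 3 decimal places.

7.060

deff = 1 + (31 − 1)·0.202 = 1 + 6.06 = 7.06.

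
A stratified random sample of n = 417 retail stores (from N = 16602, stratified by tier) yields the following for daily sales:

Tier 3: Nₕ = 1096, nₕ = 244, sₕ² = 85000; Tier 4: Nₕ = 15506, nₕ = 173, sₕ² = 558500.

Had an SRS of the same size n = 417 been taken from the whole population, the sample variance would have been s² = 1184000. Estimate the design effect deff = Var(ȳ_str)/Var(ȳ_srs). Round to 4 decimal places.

Var(ȳ_str) = Σ Wₕ²(1−fₕ)sₕ²/nₕ with Wₕ = Nₕ/16602:
  Tier 3: (1096/16602)²·(1−244/1096)·85000/244 = 1.1802077
  Tier 4: (15506/16602)²·(1−173/15506)·558500/173 = 2784.7305
  → Var(ȳ_str) = 2785.9107.
Var(ȳ_srs) = (1 − 417/16602)·1184000/417 = 2768.0118.
deff = 2785.9107 / 2768.0118 = 1.0065.

1.0065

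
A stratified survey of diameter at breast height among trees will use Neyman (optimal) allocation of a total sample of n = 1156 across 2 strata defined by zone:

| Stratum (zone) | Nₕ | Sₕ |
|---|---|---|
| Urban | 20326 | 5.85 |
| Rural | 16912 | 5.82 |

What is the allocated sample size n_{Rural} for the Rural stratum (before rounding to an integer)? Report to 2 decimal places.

Neyman allocation: nₕ = n·NₕSₕ / Σⱼ NⱼSⱼ.
Σ NⱼSⱼ = 20326·5.85 + 16912·5.82 = 217334.94.
n_{Rural} = 1156·16912·5.82 / 217334.94 = 523.54.

523.54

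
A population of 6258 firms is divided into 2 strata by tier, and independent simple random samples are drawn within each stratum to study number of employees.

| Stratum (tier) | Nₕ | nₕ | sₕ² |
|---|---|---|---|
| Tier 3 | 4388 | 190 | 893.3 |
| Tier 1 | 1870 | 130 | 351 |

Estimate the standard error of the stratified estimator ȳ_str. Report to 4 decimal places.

Var(ȳ_str) = Σₕ Wₕ²(1 − fₕ)sₕ²/nₕ with Wₕ = Nₕ/N, N = 6258.
Tier 3: Wₕ = 0.70118249; term = 0.70118249²·(1 − 0.04329991)·893.3/190 = 2.2114731.
Tier 1: Wₕ = 0.29881751; term = 0.29881751²·(1 − 0.06951872)·351/130 = 0.22432801.
Sum = 2.4358011.
SE = √(2.4358011) = 1.5607.

1.5607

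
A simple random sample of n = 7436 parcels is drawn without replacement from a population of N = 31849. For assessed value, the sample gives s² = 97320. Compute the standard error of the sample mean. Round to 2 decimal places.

3.17

Under SRS without replacement, Var(ȳ) = (1 − f)·s²/n with f = n/N = 7436/31849 = 0.23347672.
Var(ȳ) = (1 − 0.23347672)·97320/7436 = 0.76652328·13.087682 = 10.032013.
SE(ȳ) = √(10.032013) = 3.17.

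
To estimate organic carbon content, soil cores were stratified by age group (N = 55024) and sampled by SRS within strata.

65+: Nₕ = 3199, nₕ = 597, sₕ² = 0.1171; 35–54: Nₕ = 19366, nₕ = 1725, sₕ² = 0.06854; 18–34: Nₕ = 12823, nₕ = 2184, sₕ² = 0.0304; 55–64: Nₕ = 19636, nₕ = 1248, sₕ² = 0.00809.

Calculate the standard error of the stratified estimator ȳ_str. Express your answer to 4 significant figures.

0.002534

Var(ȳ_str) = Σₕ Wₕ²(1 − fₕ)sₕ²/nₕ with Wₕ = Nₕ/N, N = 55024.
65+: Wₕ = 0.05813827; term = 0.05813827²·(1 − 0.18662082)·0.1171/597 = 5.3926195 × 10^-7.
35–54: Wₕ = 0.35195551; term = 0.35195551²·(1 − 0.08907363)·0.06854/1725 = 4.4834653 × 10^-6.
18–34: Wₕ = 0.23304376; term = 0.23304376²·(1 − 0.17031896)·0.0304/2184 = 6.2720149 × 10^-7.
55–64: Wₕ = 0.35686246; term = 0.35686246²·(1 − 0.06355673)·0.00809/1248 = 7.7306701 × 10^-7.
Sum = 6.4229958 × 10^-6.
SE = √(6.4229958 × 10^-6) = 0.002534.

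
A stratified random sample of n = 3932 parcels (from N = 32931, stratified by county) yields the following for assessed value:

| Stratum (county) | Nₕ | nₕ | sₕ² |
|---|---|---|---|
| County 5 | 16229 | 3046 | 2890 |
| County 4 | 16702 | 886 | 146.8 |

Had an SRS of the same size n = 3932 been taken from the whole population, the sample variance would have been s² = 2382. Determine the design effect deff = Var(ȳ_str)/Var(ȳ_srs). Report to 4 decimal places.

0.4265

Var(ȳ_str) = Σ Wₕ²(1−fₕ)sₕ²/nₕ with Wₕ = Nₕ/32931:
  County 5: (16229/32931)²·(1−3046/16229)·2890/3046 = 0.18718202
  County 4: (16702/32931)²·(1−886/16702)·146.8/886 = 0.040359672
  → Var(ȳ_str) = 0.22754169.
Var(ȳ_srs) = (1 − 3932/32931)·2382/3932 = 0.53346552.
deff = 0.22754169 / 0.53346552 = 0.4265.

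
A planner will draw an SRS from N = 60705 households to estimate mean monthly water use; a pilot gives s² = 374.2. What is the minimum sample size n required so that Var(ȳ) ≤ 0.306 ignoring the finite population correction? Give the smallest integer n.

Without fpc, n₀ = s²/D = 374.2/0.306 = 1222.8758.
Rounding up, n = 1223.

1223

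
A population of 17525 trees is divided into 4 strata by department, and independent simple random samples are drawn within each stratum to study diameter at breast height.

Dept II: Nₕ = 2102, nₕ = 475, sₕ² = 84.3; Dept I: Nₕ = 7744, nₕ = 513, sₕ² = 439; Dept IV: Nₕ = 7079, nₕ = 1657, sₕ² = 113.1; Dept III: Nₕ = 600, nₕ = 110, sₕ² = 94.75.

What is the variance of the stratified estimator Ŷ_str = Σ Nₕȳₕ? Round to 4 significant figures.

Var(Ŷ_str) = Σₕ Nₕ²(1 − fₕ)sₕ²/nₕ.
Dept II: 2102²·(1 − 475/2102)·84.3/475 = 606951.84.
Dept I: 7744²·(1 − 513/7744)·439/513 = 4.7919344 × 10^7.
Dept IV: 7079²·(1 − 1657/7079)·113.1/1657 = 2.6198204 × 10^6.
Dept III: 600²·(1 − 110/600)·94.75/110 = 253240.91.
Sum = 5.1399357 × 10^7.

5.140 × 10^7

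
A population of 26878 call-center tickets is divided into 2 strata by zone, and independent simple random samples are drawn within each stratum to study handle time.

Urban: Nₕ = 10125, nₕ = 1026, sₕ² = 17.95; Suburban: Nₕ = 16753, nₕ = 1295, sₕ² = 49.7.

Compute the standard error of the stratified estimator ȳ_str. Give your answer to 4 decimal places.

Var(ȳ_str) = Σₕ Wₕ²(1 − fₕ)sₕ²/nₕ with Wₕ = Nₕ/N, N = 26878.
Urban: Wₕ = 0.37670214; term = 0.37670214²·(1 − 0.10133333)·17.95/1026 = 0.0022310633.
Suburban: Wₕ = 0.62329786; term = 0.62329786²·(1 − 0.07729959)·49.7/1295 = 0.013757471.
Sum = 0.015988534.
SE = √(0.015988534) = 0.1264.

0.1264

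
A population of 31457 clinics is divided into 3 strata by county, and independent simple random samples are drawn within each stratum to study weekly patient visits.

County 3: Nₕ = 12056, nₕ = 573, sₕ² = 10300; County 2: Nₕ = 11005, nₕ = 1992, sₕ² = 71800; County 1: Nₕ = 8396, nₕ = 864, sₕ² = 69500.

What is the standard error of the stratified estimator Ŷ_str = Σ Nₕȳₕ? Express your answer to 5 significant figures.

Var(Ŷ_str) = Σₕ Nₕ²(1 − fₕ)sₕ²/nₕ.
County 3: 12056²·(1 − 573/12056)·10300/573 = 2.4885204 × 10^9.
County 2: 11005²·(1 − 1992/11005)·71800/1992 = 3.5751521 × 10^9.
County 1: 8396²·(1 − 864/8396)·69500/864 = 5.0869071 × 10^9.
Sum = 1.115058 × 10^10.
SE = √(1.115058 × 10^10) = 105600.

105600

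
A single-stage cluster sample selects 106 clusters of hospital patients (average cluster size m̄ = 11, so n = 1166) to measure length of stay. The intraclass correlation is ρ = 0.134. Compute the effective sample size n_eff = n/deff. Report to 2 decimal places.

498.29

deff = 1 + (11 − 1)·0.134 = 1 + 1.34 = 2.34.
n_eff = 1166 / 2.34 = 498.29.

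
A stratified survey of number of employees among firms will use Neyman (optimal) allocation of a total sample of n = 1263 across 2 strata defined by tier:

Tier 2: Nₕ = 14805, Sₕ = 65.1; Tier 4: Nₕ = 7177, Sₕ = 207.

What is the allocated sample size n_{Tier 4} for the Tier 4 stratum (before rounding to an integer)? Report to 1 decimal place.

766.0

Neyman allocation: nₕ = n·NₕSₕ / Σⱼ NⱼSⱼ.
Σ NⱼSⱼ = 14805·65.1 + 7177·207 = 2.4494445 × 10^6.
n_{Tier 4} = 1263·7177·207 / (2.4494445 × 10^6) = 766.0.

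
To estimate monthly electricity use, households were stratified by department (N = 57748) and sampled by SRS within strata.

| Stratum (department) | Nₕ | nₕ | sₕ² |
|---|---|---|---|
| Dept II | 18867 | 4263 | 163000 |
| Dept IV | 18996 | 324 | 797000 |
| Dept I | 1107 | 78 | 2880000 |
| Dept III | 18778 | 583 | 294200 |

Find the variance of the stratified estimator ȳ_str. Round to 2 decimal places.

Var(ȳ_str) = Σₕ Wₕ²(1 − fₕ)sₕ²/nₕ with Wₕ = Nₕ/N, N = 57748.
Dept II: Wₕ = 0.32671261; term = 0.32671261²·(1 − 0.22595007)·163000/4263 = 3.1591704.
Dept IV: Wₕ = 0.32894646; term = 0.32894646²·(1 − 0.01705622)·797000/324 = 261.63294.
Dept I: Wₕ = 0.01916950; term = 0.01916950²·(1 − 0.07046070)·2880000/78 = 12.612088.
Dept III: Wₕ = 0.32517143; term = 0.32517143²·(1 − 0.03104697)·294200/583 = 51.701318.
Sum = 329.10552.

329.11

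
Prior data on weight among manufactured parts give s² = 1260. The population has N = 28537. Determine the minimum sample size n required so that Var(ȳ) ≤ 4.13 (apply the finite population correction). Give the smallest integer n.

Without fpc, n₀ = s²/D = 1260/4.13 = 305.0847.
With fpc, (1 − n/N)·s²/n ≤ D requires n ≥ n₀/(1 + n₀/N) = 305.0847/(1 + 305.0847/28537) = 301.8576.
Rounding up, n = 302.

302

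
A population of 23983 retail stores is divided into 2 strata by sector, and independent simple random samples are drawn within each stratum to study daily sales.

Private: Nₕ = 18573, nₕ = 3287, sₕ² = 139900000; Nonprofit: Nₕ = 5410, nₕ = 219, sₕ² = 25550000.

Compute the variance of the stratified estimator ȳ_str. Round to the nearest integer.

Var(ȳ_str) = Σₕ Wₕ²(1 − fₕ)sₕ²/nₕ with Wₕ = Nₕ/N, N = 23983.
Private: Wₕ = 0.77442355; term = 0.77442355²·(1 − 0.17697733)·139900000/3287 = 21008.106.
Nonprofit: Wₕ = 0.22557645; term = 0.22557645²·(1 − 0.04048059)·25550000/219 = 5696.2372.
Sum = 26704.343.

26704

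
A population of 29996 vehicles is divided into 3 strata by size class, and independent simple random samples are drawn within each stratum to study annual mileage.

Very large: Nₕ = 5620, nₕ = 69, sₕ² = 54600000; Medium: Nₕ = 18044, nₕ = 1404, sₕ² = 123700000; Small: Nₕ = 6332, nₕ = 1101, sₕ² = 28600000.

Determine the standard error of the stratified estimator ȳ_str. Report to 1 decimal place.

Var(ȳ_str) = Σₕ Wₕ²(1 − fₕ)sₕ²/nₕ with Wₕ = Nₕ/N, N = 29996.
Very large: Wₕ = 0.18735831; term = 0.18735831²·(1 − 0.01227758)·54600000/69 = 27436.228.
Medium: Wₕ = 0.60154687; term = 0.60154687²·(1 − 0.07780980)·123700000/1404 = 29400.996.
Small: Wₕ = 0.21109481; term = 0.21109481²·(1 − 0.17387871)·28600000/1101 = 956.26366.
Sum = 57793.488.
SE = √(57793.488) = 240.4.

240.4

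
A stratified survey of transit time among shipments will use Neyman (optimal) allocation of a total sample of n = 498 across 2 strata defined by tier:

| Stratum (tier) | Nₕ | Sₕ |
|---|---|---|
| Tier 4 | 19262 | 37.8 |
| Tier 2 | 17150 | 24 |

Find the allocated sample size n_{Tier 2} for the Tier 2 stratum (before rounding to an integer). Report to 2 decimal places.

Neyman allocation: nₕ = n·NₕSₕ / Σⱼ NⱼSⱼ.
Σ NⱼSⱼ = 19262·37.8 + 17150·24 = 1.1397036 × 10^6.
n_{Tier 2} = 498·17150·24 / (1.1397036 × 10^6) = 179.85.

179.85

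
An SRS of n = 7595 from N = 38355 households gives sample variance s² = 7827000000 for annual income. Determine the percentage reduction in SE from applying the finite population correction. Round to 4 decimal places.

10.4466

f = n/N = 7595/38355 = 0.19801851.
SE_no-fpc = √(s²/n) = 1015.1583; SE_fpc = √((1−f)s²/n) = 909.10898.
Ratio = √(1−f) = 0.89553419. Reduction = 100·(1 − 0.89553419) = 10.4466%.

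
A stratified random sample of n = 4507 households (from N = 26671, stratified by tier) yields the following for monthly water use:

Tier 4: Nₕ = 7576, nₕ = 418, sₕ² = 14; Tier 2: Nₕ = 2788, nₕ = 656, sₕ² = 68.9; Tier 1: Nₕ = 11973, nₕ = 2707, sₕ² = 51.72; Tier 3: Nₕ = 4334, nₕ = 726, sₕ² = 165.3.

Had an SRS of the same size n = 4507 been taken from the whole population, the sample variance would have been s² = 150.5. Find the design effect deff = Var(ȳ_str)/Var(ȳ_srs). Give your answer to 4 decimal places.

Var(ȳ_str) = Σ Wₕ²(1−fₕ)sₕ²/nₕ with Wₕ = Nₕ/26671:
  Tier 4: (7576/26671)²·(1−418/7576)·14/418 = 0.0025533175
  Tier 2: (2788/26671)²·(1−656/2788)·68.9/656 = 8.776407 × 10^-4
  Tier 1: (11973/26671)²·(1−2707/11973)·51.72/2707 = 0.0029797988
  Tier 3: (4334/26671)²·(1−726/4334)·165.3/726 = 0.0050051036
  → Var(ȳ_str) = 0.011415861.
Var(ȳ_srs) = (1 − 4507/26671)·150.5/4507 = 0.027749668.
deff = 0.011415861 / 0.027749668 = 0.4114.

0.4114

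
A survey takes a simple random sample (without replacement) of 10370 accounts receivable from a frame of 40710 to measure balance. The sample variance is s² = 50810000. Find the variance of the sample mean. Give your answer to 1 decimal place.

3651.6

Under SRS without replacement, Var(ȳ) = (1 − f)·s²/n with f = n/N = 10370/40710 = 0.25472857.
Var(ȳ) = (1 − 0.25472857)·50810000/10370 = 0.74527143·4899.7107 = 3651.6144.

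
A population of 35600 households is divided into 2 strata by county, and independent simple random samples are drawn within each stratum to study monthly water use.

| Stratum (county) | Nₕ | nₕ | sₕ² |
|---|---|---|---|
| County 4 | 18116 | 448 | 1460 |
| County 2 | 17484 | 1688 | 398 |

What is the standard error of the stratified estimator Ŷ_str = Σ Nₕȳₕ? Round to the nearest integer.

Var(Ŷ_str) = Σₕ Nₕ²(1 − fₕ)sₕ²/nₕ.
County 4: 18116²·(1 − 448/18116)·1460/448 = 1.0430966 × 10^9.
County 2: 17484²·(1 − 1688/17484)·398/1688 = 6.5117625 × 10^7.
Sum = 1.1082142 × 10^9.
SE = √(1.1082142 × 10^9) = 33290.

33290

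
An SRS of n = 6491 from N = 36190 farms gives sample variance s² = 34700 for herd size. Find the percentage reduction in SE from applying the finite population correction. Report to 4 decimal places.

9.4108

f = n/N = 6491/36190 = 0.17935894.
SE_no-fpc = √(s²/n) = 2.3121123; SE_fpc = √((1−f)s²/n) = 2.094525.
Ratio = √(1−f) = 0.90589241. Reduction = 100·(1 − 0.90589241) = 9.4108%.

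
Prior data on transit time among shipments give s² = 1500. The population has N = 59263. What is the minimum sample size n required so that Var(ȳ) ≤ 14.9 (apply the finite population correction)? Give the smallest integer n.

101

Without fpc, n₀ = s²/D = 1500/14.9 = 100.6711.
With fpc, (1 − n/N)·s²/n ≤ D requires n ≥ n₀/(1 + n₀/N) = 100.6711/(1 + 100.6711/59263) = 100.5004.
Rounding up, n = 101.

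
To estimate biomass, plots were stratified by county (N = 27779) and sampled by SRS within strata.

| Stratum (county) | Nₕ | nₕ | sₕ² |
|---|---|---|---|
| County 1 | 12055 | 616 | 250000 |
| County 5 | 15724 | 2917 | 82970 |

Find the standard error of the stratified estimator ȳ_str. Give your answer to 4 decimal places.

Var(ȳ_str) = Σₕ Wₕ²(1 − fₕ)sₕ²/nₕ with Wₕ = Nₕ/N, N = 27779.
County 1: Wₕ = 0.43396091; term = 0.43396091²·(1 − 0.05109913)·250000/616 = 72.523934.
County 5: Wₕ = 0.56603909; term = 0.56603909²·(1 − 0.18551259)·82970/2917 = 7.4226997.
Sum = 79.946634.
SE = √(79.946634) = 8.9413.

8.9413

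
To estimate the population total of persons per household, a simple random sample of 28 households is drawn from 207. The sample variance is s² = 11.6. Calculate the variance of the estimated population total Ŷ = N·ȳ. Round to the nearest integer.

Var(Ŷ) = N²·Var(ȳ) = N²·(1 − n/N)·s²/n.
f = 28/207 = 0.13526570; Var(ȳ) = 0.86473430·11.6/28 = 0.35824707.
Var(Ŷ) = 207² · 0.35824707 = 15350.529.

15351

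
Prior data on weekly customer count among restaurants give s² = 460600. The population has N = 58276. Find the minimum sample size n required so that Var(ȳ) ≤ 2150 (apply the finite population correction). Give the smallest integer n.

214

Without fpc, n₀ = s²/D = 460600/2150 = 214.2326.
With fpc, (1 − n/N)·s²/n ≤ D requires n ≥ n₀/(1 + n₀/N) = 214.2326/(1 + 214.2326/58276) = 213.4479.
Rounding up, n = 214.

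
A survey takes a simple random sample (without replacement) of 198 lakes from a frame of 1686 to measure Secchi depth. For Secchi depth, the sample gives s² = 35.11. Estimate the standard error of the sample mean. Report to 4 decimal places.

0.3956

Under SRS without replacement, Var(ȳ) = (1 − f)·s²/n with f = n/N = 198/1686 = 0.11743772.
Var(ȳ) = (1 − 0.11743772)·35.11/198 = 0.88256228·0.17732323 = 0.1564988.
SE(ȳ) = √(0.1564988) = 0.3956.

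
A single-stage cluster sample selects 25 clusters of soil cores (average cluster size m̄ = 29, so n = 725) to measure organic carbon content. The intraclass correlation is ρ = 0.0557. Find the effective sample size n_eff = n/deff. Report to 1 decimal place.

283.2

deff = 1 + (29 − 1)·0.0557 = 1 + 1.5596 = 2.5596.
n_eff = 725 / 2.5596 = 283.2.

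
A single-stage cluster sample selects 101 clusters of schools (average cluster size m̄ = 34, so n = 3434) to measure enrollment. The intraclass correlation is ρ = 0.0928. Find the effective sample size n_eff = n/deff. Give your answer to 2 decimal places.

845.31

deff = 1 + (34 − 1)·0.0928 = 1 + 3.0624 = 4.0624.
n_eff = 3434 / 4.0624 = 845.31.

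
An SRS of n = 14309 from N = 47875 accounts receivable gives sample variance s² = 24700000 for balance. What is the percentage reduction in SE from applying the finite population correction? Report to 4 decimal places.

f = n/N = 14309/47875 = 0.29888251.
SE_no-fpc = √(s²/n) = 41.547398; SE_fpc = √((1−f)s²/n) = 34.788783.
Ratio = √(1−f) = 0.83732759. Reduction = 100·(1 − 0.83732759) = 16.2672%.

16.2672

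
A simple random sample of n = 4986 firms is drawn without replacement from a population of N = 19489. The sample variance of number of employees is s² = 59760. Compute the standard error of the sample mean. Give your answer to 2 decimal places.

2.99

Under SRS without replacement, Var(ȳ) = (1 − f)·s²/n with f = n/N = 4986/19489 = 0.25583663.
Var(ȳ) = (1 − 0.25583663)·59760/4986 = 0.74416337·11.98556 = 8.9192144.
SE(ȳ) = √(8.9192144) = 2.99.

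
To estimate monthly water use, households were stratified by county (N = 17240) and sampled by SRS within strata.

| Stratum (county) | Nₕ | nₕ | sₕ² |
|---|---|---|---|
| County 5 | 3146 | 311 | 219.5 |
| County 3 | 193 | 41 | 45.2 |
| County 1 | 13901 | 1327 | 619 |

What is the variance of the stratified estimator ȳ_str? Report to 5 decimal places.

Var(ȳ_str) = Σₕ Wₕ²(1 − fₕ)sₕ²/nₕ with Wₕ = Nₕ/N, N = 17240.
County 5: Wₕ = 0.18248260; term = 0.18248260²·(1 − 0.09885569)·219.5/311 = 0.02117929.
County 3: Wₕ = 0.01119490; term = 0.01119490²·(1 − 0.21243523)·45.2/41 = 1.0881304 × 10^-4.
County 1: Wₕ = 0.80632251; term = 0.80632251²·(1 − 0.09546076)·619/1327 = 0.27432457.
Sum = 0.29561267.

0.29561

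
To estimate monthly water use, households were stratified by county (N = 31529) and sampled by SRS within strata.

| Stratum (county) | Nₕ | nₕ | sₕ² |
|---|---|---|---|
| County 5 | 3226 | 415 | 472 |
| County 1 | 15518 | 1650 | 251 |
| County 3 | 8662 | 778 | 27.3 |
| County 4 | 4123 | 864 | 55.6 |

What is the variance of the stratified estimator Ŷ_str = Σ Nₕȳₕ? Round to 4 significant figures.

4.631 × 10^7

Var(Ŷ_str) = Σₕ Nₕ²(1 − fₕ)sₕ²/nₕ.
County 5: 3226²·(1 − 415/3226)·472/415 = 1.031381 × 10^7.
County 1: 15518²·(1 − 1650/15518)·251/1650 = 3.2737036 × 10^7.
County 3: 8662²·(1 − 778/8662)·27.3/778 = 2.3963367 × 10^6.
County 4: 4123²·(1 − 864/4123)·55.6/864 = 864686.63.
Sum = 4.6311869 × 10^7.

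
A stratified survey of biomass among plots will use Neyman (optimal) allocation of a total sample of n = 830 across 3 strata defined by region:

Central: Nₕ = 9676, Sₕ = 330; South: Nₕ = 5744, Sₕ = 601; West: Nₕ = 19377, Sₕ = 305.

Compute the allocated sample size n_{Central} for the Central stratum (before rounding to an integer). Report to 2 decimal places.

Neyman allocation: nₕ = n·NₕSₕ / Σⱼ NⱼSⱼ.
Σ NⱼSⱼ = 9676·330 + 5744·601 + 19377·305 = 1.2555209 × 10^7.
n_{Central} = 830·9676·330 / (1.2555209 × 10^7) = 211.09.

211.09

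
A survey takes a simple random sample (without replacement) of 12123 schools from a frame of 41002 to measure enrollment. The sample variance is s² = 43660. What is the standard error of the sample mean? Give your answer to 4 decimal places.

Under SRS without replacement, Var(ȳ) = (1 − f)·s²/n with f = n/N = 12123/41002 = 0.29566850.
Var(ȳ) = (1 − 0.29566850)·43660/12123 = 0.70433150·3.6014188 = 2.5365927.
SE(ȳ) = √(2.5365927) = 1.5927.

1.5927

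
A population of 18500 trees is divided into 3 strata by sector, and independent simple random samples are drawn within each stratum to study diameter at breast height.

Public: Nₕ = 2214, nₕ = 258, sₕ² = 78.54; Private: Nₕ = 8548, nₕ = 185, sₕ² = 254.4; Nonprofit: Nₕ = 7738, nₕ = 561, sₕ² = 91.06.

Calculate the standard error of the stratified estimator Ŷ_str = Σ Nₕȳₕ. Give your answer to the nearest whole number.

10423

Var(Ŷ_str) = Σₕ Nₕ²(1 − fₕ)sₕ²/nₕ.
Public: 2214²·(1 − 258/2214)·78.54/258 = 1.3183103 × 10^6.
Private: 8548²·(1 − 185/8548)·254.4/185 = 9.8304181 × 10^7.
Nonprofit: 7738²·(1 − 561/7738)·91.06/561 = 9.0143923 × 10^6.
Sum = 1.0863688 × 10^8.
SE = √(1.0863688 × 10^8) = 10423.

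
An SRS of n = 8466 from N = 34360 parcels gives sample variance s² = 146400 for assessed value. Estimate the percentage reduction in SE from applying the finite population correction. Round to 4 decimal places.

13.1894

f = n/N = 8466/34360 = 0.24639115.
SE_no-fpc = √(s²/n) = 4.1584493; SE_fpc = √((1−f)s²/n) = 3.6099767.
Ratio = √(1−f) = 0.86810647. Reduction = 100·(1 − 0.86810647) = 13.1894%.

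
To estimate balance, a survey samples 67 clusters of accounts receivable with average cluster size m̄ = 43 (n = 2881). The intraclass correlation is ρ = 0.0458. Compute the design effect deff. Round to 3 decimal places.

2.924

deff = 1 + (43 − 1)·0.0458 = 1 + 1.9236 = 2.9236.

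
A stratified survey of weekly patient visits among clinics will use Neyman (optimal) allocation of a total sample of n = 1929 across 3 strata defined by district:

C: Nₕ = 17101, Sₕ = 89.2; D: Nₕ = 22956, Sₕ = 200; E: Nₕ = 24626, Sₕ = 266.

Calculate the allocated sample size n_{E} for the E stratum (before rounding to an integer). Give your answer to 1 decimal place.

997.5

Neyman allocation: nₕ = n·NₕSₕ / Σⱼ NⱼSⱼ.
Σ NⱼSⱼ = 17101·89.2 + 22956·200 + 24626·266 = 1.2667125 × 10^7.
n_{E} = 1929·24626·266 / (1.2667125 × 10^7) = 997.5.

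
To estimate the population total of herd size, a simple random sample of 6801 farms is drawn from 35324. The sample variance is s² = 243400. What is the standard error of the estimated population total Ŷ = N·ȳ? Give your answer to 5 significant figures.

Var(Ŷ) = N²·Var(ȳ) = N²·(1 − n/N)·s²/n.
f = 6801/35324 = 0.19253199; Var(ȳ) = 0.80746801·243400/6801 = 28.898355.
Var(Ŷ) = 35324² · 28.898355 = 3.6058933 × 10^10.
SE(Ŷ) = √(3.6058933 × 10^10) = 189890.

189890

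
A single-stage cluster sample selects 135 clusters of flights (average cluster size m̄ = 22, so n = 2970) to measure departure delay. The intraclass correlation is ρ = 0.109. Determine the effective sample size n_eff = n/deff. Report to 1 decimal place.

903.0

deff = 1 + (22 − 1)·0.109 = 1 + 2.289 = 3.289.
n_eff = 2970 / 3.289 = 903.0.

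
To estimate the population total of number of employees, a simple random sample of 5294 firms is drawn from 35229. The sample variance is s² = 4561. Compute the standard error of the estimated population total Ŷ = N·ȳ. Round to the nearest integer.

Var(Ŷ) = N²·Var(ȳ) = N²·(1 − n/N)·s²/n.
f = 5294/35229 = 0.15027392; Var(ȳ) = 0.84972608·4561/5294 = 0.73207417.
Var(Ŷ) = 35229² · 0.73207417 = 9.085644 × 10^8.
SE(Ŷ) = √(9.085644 × 10^8) = 30142.

30142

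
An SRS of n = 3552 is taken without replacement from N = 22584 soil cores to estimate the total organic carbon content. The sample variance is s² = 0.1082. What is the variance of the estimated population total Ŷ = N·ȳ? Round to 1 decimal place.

13093.0

Var(Ŷ) = N²·Var(ȳ) = N²·(1 − n/N)·s²/n.
f = 3552/22584 = 0.15727949; Var(ȳ) = 0.84272051·0.1082/3552 = 2.5670709 × 10^-5.
Var(Ŷ) = 22584² · (2.5670709 × 10^-5) = 13093.013.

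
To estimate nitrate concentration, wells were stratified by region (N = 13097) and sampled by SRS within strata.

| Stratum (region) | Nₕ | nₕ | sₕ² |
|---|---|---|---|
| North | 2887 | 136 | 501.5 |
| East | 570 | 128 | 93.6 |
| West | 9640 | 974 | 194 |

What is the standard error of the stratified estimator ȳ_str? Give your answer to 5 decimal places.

0.51847

Var(ȳ_str) = Σₕ Wₕ²(1 − fₕ)sₕ²/nₕ with Wₕ = Nₕ/N, N = 13097.
North: Wₕ = 0.22043216; term = 0.22043216²·(1 − 0.04710772)·501.5/136 = 0.17073625.
East: Wₕ = 0.04352142; term = 0.04352142²·(1 − 0.22456140)·93.6/128 = 0.0010740373.
West: Wₕ = 0.73604642; term = 0.73604642²·(1 − 0.10103734)·194/974 = 0.09700516.
Sum = 0.26881545.
SE = √(0.26881545) = 0.51847.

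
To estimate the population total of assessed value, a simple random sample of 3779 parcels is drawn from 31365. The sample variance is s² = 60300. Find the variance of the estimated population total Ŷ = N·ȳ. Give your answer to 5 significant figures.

Var(Ŷ) = N²·Var(ȳ) = N²·(1 − n/N)·s²/n.
f = 3779/31365 = 0.12048462; Var(ȳ) = 0.87951538·60300/3779 = 14.034077.
Var(Ŷ) = 31365² · 14.034077 = 1.3806209 × 10^10.

1.3806 × 10^10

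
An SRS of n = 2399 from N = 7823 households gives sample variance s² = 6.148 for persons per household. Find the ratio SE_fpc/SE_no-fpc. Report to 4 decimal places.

f = n/N = 2399/7823 = 0.30665985.
SE_no-fpc = √(s²/n) = 0.050623458; SE_fpc = √((1−f)s²/n) = 0.04215266.
Ratio = √(1−f) = 0.83267049.

0.8327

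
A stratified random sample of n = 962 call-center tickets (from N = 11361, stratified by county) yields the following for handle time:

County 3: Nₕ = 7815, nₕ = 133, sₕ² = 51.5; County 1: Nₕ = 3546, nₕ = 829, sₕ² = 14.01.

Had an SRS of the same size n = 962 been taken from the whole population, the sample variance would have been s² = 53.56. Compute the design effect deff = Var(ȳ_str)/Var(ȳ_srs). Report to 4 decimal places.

Var(ȳ_str) = Σ Wₕ²(1−fₕ)sₕ²/nₕ with Wₕ = Nₕ/11361:
  County 3: (7815/11361)²·(1−133/7815)·51.5/133 = 0.18010499
  County 1: (3546/11361)²·(1−829/3546)·14.01/829 = 0.0012614756
  → Var(ȳ_str) = 0.18136647.
Var(ȳ_srs) = (1 − 962/11361)·53.56/962 = 0.050961302.
deff = 0.18136647 / 0.050961302 = 3.5589.

3.5589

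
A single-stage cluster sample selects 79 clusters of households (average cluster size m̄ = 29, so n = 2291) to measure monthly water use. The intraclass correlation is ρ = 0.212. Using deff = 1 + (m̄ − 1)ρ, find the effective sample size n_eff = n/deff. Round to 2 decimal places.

deff = 1 + (29 − 1)·0.212 = 1 + 5.936 = 6.936.
n_eff = 2291 / 6.936 = 330.31.

330.31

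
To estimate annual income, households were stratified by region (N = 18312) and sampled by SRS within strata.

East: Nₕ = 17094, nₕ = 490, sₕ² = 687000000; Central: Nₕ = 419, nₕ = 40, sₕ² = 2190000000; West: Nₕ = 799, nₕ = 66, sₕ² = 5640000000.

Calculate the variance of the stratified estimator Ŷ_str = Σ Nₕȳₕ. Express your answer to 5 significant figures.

4.5668 × 10^14

Var(Ŷ_str) = Σₕ Nₕ²(1 − fₕ)sₕ²/nₕ.
East: 17094²·(1 − 490/17094)·687000000/490 = 3.9793953 × 10^14.
Central: 419²·(1 − 40/419)·2190000000/40 = 8.6943548 × 10^12.
West: 799²·(1 − 66/799)·5640000000/66 = 5.0047907 × 10^13.
Sum = 4.5668179 × 10^14.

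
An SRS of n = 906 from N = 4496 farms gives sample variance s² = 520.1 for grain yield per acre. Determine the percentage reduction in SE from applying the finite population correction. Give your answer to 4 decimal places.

f = n/N = 906/4496 = 0.20151246.
SE_no-fpc = √(s²/n) = 0.75766867; SE_fpc = √((1−f)s²/n) = 0.67703856.
Ratio = √(1−f) = 0.89358130. Reduction = 100·(1 − 0.89358130) = 10.6419%.

10.6419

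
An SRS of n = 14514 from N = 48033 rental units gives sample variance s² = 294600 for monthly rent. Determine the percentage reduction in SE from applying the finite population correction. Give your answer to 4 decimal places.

f = n/N = 14514/48033 = 0.30216726.
SE_no-fpc = √(s²/n) = 4.5052906; SE_fpc = √((1−f)s²/n) = 3.7635569.
Ratio = √(1−f) = 0.83536384. Reduction = 100·(1 − 0.83536384) = 16.4636%.

16.4636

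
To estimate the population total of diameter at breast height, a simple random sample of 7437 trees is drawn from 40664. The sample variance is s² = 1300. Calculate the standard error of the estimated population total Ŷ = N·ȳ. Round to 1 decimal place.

15368.2

Var(Ŷ) = N²·Var(ȳ) = N²·(1 − n/N)·s²/n.
f = 7437/40664 = 0.18288904; Var(ȳ) = 0.81711096·1300/7437 = 0.14283236.
Var(Ŷ) = 40664² · 0.14283236 = 2.3618201 × 10^8.
SE(Ŷ) = √(2.3618201 × 10^8) = 15368.2.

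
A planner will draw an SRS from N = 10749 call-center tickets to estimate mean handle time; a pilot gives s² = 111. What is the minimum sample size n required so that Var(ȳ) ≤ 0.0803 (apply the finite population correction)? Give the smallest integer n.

Without fpc, n₀ = s²/D = 111/0.0803 = 1382.3163.
With fpc, (1 − n/N)·s²/n ≤ D requires n ≥ n₀/(1 + n₀/N) = 1382.3163/(1 + 1382.3163/10749) = 1224.8067.
Rounding up, n = 1225.

1225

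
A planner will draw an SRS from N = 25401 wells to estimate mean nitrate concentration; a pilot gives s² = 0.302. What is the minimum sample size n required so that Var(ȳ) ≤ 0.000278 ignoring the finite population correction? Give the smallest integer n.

Without fpc, n₀ = s²/D = 0.302/0.000278 = 1086.3309.
Rounding up, n = 1087.

1087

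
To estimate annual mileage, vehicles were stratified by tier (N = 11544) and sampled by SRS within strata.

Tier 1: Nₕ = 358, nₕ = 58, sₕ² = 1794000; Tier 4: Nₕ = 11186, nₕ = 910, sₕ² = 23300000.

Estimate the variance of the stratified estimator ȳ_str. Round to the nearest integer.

Var(ȳ_str) = Σₕ Wₕ²(1 − fₕ)sₕ²/nₕ with Wₕ = Nₕ/N, N = 11544.
Tier 1: Wₕ = 0.03101178; term = 0.03101178²·(1 − 0.16201117)·1794000/58 = 24.927923.
Tier 4: Wₕ = 0.96898822; term = 0.96898822²·(1 − 0.08135169)·23300000/910 = 22085.173.
Sum = 22110.101.

22110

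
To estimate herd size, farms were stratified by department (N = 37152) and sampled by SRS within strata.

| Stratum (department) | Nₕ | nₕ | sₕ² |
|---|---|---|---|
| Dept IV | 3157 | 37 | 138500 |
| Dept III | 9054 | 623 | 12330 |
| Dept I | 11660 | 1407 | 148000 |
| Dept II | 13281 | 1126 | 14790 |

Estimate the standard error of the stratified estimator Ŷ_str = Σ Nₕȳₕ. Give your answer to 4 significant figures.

230400

Var(Ŷ_str) = Σₕ Nₕ²(1 − fₕ)sₕ²/nₕ.
Dept IV: 3157²·(1 − 37/3157)·138500/37 = 3.6870347 × 10^10.
Dept III: 9054²·(1 − 623/9054)·12330/623 = 1.510757 × 10^9.
Dept I: 11660²·(1 − 1407/11660)·148000/1407 = 1.2575264 × 10^10.
Dept II: 13281²·(1 − 1126/13281)·14790/1126 = 2.1203889 × 10^9.
Sum = 5.3076757 × 10^10.
SE = √(5.3076757 × 10^10) = 230400.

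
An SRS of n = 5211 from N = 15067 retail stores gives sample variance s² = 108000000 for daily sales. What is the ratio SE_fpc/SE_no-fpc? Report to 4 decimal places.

f = n/N = 5211/15067 = 0.34585518.
SE_no-fpc = √(s²/n) = 143.96315; SE_fpc = √((1−f)s²/n) = 116.43627.
Ratio = √(1−f) = 0.80879220.

0.8088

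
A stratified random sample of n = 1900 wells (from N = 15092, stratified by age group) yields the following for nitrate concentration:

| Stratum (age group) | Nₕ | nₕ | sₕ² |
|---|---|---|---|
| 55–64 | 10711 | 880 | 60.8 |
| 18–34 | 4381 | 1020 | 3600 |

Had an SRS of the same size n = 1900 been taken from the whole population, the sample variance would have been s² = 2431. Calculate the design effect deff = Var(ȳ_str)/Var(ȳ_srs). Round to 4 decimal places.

0.2326

Var(ȳ_str) = Σ Wₕ²(1−fₕ)sₕ²/nₕ with Wₕ = Nₕ/15092:
  55–64: (10711/15092)²·(1−880/10711)·60.8/880 = 0.03194148
  18–34: (4381/15092)²·(1−1020/4381)·3600/1020 = 0.22816578
  → Var(ȳ_str) = 0.26010726.
Var(ȳ_srs) = (1 − 1900/15092)·2431/1900 = 1.118395.
deff = 0.26010726 / 1.118395 = 0.2326.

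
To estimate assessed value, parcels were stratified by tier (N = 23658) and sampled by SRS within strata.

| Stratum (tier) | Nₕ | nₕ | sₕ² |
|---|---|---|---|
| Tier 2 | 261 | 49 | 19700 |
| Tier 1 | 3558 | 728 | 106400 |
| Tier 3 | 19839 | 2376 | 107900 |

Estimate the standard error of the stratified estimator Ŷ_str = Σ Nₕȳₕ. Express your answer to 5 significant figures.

131250

Var(Ŷ_str) = Σₕ Nₕ²(1 − fₕ)sₕ²/nₕ.
Tier 2: 261²·(1 − 49/261)·19700/49 = 2.2245722 × 10^7.
Tier 1: 3558²·(1 − 728/3558)·106400/728 = 1.4716435 × 10^9.
Tier 3: 19839²·(1 − 2376/19839)·107900/2376 = 1.5733076 × 10^10.
Sum = 1.7226965 × 10^10.
SE = √(1.7226965 × 10^10) = 131250.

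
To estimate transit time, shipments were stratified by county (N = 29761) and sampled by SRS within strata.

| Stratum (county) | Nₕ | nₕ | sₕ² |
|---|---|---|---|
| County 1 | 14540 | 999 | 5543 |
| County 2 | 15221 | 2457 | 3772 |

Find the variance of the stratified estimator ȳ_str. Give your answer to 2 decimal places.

Var(ȳ_str) = Σₕ Wₕ²(1 − fₕ)sₕ²/nₕ with Wₕ = Nₕ/N, N = 29761.
County 1: Wₕ = 0.48855885; term = 0.48855885²·(1 − 0.06870702)·5543/999 = 1.2333874.
County 2: Wₕ = 0.51144115; term = 0.51144115²·(1 − 0.16142172)·3772/2457 = 0.33674524.
Sum = 1.5701326.

1.57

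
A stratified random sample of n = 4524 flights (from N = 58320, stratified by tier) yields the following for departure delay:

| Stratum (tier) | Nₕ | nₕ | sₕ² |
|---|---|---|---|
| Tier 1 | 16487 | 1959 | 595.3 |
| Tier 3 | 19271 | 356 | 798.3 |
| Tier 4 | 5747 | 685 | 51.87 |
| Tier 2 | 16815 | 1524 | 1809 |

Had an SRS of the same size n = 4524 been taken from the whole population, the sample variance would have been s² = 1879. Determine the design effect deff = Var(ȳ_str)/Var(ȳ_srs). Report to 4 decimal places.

Var(ȳ_str) = Σ Wₕ²(1−fₕ)sₕ²/nₕ with Wₕ = Nₕ/58320:
  Tier 1: (16487/58320)²·(1−1959/16487)·595.3/1959 = 0.021400006
  Tier 3: (19271/58320)²·(1−356/19271)·798.3/356 = 0.24032099
  Tier 4: (5747/58320)²·(1−685/5747)·51.87/685 = 6.476703 × 10^-4
  Tier 2: (16815/58320)²·(1−1524/16815)·1809/1524 = 0.089732823
  → Var(ȳ_str) = 0.35210149.
Var(ȳ_srs) = (1 − 4524/58320)·1879/4524 = 0.38312161.
deff = 0.35210149 / 0.38312161 = 0.9190.

0.9190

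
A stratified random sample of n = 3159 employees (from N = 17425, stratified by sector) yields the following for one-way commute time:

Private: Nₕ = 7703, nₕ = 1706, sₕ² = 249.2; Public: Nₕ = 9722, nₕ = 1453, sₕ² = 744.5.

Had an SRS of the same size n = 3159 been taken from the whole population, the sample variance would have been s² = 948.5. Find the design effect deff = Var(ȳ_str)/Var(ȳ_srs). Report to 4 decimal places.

0.6423

Var(ȳ_str) = Σ Wₕ²(1−fₕ)sₕ²/nₕ with Wₕ = Nₕ/17425:
  Private: (7703/17425)²·(1−1706/7703)·249.2/1706 = 0.022223752
  Public: (9722/17425)²·(1−1453/9722)·744.5/1453 = 0.13566322
  → Var(ȳ_str) = 0.15788697.
Var(ȳ_srs) = (1 − 3159/17425)·948.5/3159 = 0.24581996.
deff = 0.15788697 / 0.24581996 = 0.6423.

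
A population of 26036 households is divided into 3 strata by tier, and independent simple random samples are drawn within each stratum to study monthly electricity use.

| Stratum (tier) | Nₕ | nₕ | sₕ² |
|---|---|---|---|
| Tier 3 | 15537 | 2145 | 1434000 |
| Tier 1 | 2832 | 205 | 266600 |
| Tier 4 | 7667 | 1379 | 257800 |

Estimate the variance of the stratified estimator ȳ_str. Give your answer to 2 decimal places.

232.77

Var(ȳ_str) = Σₕ Wₕ²(1 − fₕ)sₕ²/nₕ with Wₕ = Nₕ/N, N = 26036.
Tier 3: Wₕ = 0.59675065; term = 0.59675065²·(1 − 0.13805754)·1434000/2145 = 205.20405.
Tier 1: Wₕ = 0.10877247; term = 0.10877247²·(1 − 0.07238701)·266600/205 = 14.272862.
Tier 4: Wₕ = 0.29447688; term = 0.29447688²·(1 − 0.17986175)·257800/1379 = 13.295605.
Sum = 232.77252.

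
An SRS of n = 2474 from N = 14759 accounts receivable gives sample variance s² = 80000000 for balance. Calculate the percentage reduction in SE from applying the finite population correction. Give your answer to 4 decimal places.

f = n/N = 2474/14759 = 0.16762653.
SE_no-fpc = √(s²/n) = 179.82296; SE_fpc = √((1−f)s²/n) = 164.06059.
Ratio = √(1−f) = 0.91234504. Reduction = 100·(1 − 0.91234504) = 8.7655%.

8.7655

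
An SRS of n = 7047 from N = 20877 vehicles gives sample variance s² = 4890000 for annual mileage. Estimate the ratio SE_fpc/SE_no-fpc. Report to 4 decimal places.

f = n/N = 7047/20877 = 0.33754850.
SE_no-fpc = √(s²/n) = 26.342215; SE_fpc = √((1−f)s²/n) = 21.440225.
Ratio = √(1−f) = 0.81391124.

0.8139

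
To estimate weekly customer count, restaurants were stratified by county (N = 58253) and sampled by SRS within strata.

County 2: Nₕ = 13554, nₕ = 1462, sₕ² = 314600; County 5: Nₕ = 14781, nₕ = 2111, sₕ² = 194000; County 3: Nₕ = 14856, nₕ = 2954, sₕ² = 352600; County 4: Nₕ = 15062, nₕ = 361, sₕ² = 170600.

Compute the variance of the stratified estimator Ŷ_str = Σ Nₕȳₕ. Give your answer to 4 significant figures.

1.782 × 10^11

Var(Ŷ_str) = Σₕ Nₕ²(1 − fₕ)sₕ²/nₕ.
County 2: 13554²·(1 − 1462/13554)·314600/1462 = 3.5267686 × 10^10.
County 5: 14781²·(1 − 2111/14781)·194000/2111 = 1.7210517 × 10^10.
County 3: 14856²·(1 − 2954/14856)·352600/2954 = 2.1105403 × 10^10.
County 4: 15062²·(1 − 361/15062)·170600/361 = 1.0464087 × 10^11.
Sum = 1.7822448 × 10^11.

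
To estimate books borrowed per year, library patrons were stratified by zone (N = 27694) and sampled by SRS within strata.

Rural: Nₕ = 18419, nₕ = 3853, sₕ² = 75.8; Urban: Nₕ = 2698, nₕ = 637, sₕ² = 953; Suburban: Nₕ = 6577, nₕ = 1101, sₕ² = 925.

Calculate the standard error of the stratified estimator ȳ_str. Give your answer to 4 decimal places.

Var(ȳ_str) = Σₕ Wₕ²(1 − fₕ)sₕ²/nₕ with Wₕ = Nₕ/N, N = 27694.
Rural: Wₕ = 0.66508991; term = 0.66508991²·(1 − 0.20918617)·75.8/3853 = 0.0068818496.
Urban: Wₕ = 0.09742182; term = 0.09742182²·(1 − 0.23610082)·953/637 = 0.01084681.
Suburban: Wₕ = 0.23748826; term = 0.23748826²·(1 − 0.16740155)·925/1101 = 0.039452481.
Sum = 0.057181141.
SE = √(0.057181141) = 0.2391.

0.2391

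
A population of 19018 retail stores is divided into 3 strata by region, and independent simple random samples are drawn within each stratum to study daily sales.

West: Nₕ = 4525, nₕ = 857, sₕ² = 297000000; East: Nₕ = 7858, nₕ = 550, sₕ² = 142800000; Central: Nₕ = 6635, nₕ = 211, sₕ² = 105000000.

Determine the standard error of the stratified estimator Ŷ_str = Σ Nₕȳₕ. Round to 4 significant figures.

6.471 × 10^6

Var(Ŷ_str) = Σₕ Nₕ²(1 − fₕ)sₕ²/nₕ.
West: 4525²·(1 − 857/4525)·297000000/857 = 5.7520617 × 10^12.
East: 7858²·(1 − 550/7858)·142800000/550 = 1.4909946 × 10^13.
Central: 6635²·(1 − 211/6635)·105000000/211 = 2.1210617 × 10^13.
Sum = 4.1872625 × 10^13.
SE = √(4.1872625 × 10^13) = 6.471 × 10^6.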